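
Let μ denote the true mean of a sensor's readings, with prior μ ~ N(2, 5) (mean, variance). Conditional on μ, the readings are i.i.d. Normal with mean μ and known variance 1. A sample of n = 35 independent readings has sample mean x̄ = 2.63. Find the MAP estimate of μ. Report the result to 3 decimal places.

n = 35, x̄ = 2.63.
For a Normal prior and Normal likelihood with known variance, the posterior is Normal; its mode equals its mean, the precision-weighted average.
Prior precision 1/σ₀² = 1/5 = 0.2; data precision n/σ² = 35/1 = 35.
μ̂ = (0.2·2 + 35·2.63) / (0.2 + 35) = 92.45/35.2 = 1849/704 ≈ 2.626.

μ̂_MAP = 2.626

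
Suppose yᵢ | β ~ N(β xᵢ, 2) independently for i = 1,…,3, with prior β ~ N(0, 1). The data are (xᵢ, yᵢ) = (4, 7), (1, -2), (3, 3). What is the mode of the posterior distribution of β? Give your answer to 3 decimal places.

β̂_MAP = 1.250

log p(β | y) = −Σ(yᵢ − βxᵢ)²/(2·2) − β²/(2·1) + const.
Setting the derivative to zero: Σxᵢ(yᵢ − βxᵢ)/2 − β/1 = 0, so β = Σxᵢyᵢ / (Σxᵢ² + σ²/τ²).
Σxᵢyᵢ = 4·7 + 1·(-2) + 3·3 = 35; Σxᵢ² = 26; σ²/τ² = 2.
β̂_MAP = 35 / (26 + 2) = 35/28 ≈ 1.250.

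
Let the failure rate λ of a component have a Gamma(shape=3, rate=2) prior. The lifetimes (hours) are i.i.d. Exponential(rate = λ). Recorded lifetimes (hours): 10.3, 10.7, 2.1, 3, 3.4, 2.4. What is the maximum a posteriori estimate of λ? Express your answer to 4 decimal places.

λ̂_MAP = 0.2360

The Exponential(rate=λ) likelihood is ∝ λ^n e^(−λΣtᵢ). Here n = 6 and Σtᵢ = 10.3 + 10.7 + 2.1 + 3 + 3.4 + 2.4 = 31.9.
Posterior ∝ λ^2e^(−2λ) · λ^6e^(−31.9λ) = λ^8e^(−33.9λ), i.e. Gamma(9, 33.9).
Mode = (a−1)/b = 8/33.9 ≈ 0.2360.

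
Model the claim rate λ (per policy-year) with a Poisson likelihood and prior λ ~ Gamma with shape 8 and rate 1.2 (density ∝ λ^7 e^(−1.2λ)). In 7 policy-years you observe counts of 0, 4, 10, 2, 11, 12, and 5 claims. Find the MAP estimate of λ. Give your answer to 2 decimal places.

Σxᵢ = 0+4+10+2+11+12+5 = 44, with n = 7.
Posterior ∝ λ^7e^(−1.2λ) · λ^44e^(−7λ) = λ^51e^(−8.2λ), i.e. Gamma(shape=52, rate=8.2).
The mode of a Gamma(a, b) with a ≥ 1 (shape–rate) is (a−1)/b = 51/8.2 ≈ 6.22.

λ̂_MAP = 6.22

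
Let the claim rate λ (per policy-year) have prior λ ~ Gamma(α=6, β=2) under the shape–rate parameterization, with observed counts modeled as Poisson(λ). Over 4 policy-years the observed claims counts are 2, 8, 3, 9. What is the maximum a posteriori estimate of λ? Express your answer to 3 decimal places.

Σxᵢ = 2+8+3+9 = 22, with n = 4.
Posterior ∝ λ^5e^(−2λ) · λ^22e^(−4λ) = λ^27e^(−6λ), i.e. Gamma(shape=28, rate=6).
The mode of a Gamma(a, b) with a ≥ 1 (shape–rate) is (a−1)/b = 27/6 ≈ 4.500.

λ̂_MAP = 4.500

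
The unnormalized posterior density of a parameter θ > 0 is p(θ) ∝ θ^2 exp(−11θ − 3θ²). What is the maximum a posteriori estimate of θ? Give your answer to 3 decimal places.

θ̂_MAP = 0.167

ℓ'(θ) = 2/θ − 11 − 6θ. Setting this to zero and multiplying by θ: 6θ² + 11θ − 2 = 0.
θ = (−11 + √(11² + 4·6·2)) / (2·6) = (−11 + √169) / 12 = (−11 + 13)/12 = 1/6.
ℓ''(θ) = −2/θ² − 6 < 0, confirming a maximum.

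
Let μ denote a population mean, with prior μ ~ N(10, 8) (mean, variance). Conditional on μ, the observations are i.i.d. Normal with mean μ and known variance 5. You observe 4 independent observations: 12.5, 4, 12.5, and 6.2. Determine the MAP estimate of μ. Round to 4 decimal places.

n = 4; x̄ = (12.5 + 4 + 12.5 + 6.2)/4 = 35.2/4 = 8.8.
For a Normal prior and Normal likelihood with known variance, the posterior is Normal; its mode equals its mean, the precision-weighted average.
Prior precision 1/σ₀² = 1/8 = 0.125; data precision n/σ² = 4/5 = 0.8.
μ̂ = (0.125·10 + 0.8·8.8) / (0.125 + 0.8) = 8.29/0.925 = 1658/185 ≈ 8.9622.

μ̂_MAP = 8.9622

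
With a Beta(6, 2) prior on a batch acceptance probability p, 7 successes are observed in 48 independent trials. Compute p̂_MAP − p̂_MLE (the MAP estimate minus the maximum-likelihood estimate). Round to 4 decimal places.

Posterior is Beta(13, 43); MAP = (13−1)/(56−2) = 12/54 ≈ 0.22222.
MLE ignores the prior: p̂_MLE = k/n = 7/48 ≈ 0.14583.
Difference = 12/54 − 7/48 = 11/144 ≈ 0.0764.

MAP − MLE = 0.0764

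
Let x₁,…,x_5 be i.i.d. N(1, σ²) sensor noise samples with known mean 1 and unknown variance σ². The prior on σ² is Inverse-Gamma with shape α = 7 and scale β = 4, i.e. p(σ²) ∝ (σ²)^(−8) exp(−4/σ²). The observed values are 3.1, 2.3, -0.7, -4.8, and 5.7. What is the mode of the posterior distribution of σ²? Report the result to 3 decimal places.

σ̂²_MAP = 3.463

Sum of squared deviations about the known mean: SS = (3.1−1)² + (2.3−1)² + (-0.7−1)² + (-4.8−1)² + (5.7−1)² = 64.72.
The Normal likelihood contributes (σ²)^(−n/2) exp(−SS/(2σ²)), so the posterior is Inverse-Gamma(α + n/2, β + SS/2) = Inverse-Gamma(9.5, 36.36).
The mode of Inverse-Gamma(a, b) is b/(a+1) = 36.36/10.5 ≈ 3.463.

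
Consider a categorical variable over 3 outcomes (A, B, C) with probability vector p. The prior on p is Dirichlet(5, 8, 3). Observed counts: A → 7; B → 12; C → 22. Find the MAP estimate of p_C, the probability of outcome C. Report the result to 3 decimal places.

The posterior is Dirichlet(αᵢ + nᵢ) = Dirichlet(12, 20, 25).
For a Dirichlet(a₁,…,a_K) with all aᵢ > 1, the mode has j-th component (aⱼ − 1)/(Σaᵢ − K).
Here Σaᵢ = 57 and K = 3, so p_C = (25 − 1)/(57 − 3) = 24/54 ≈ 0.444.

MAP estimate of p_C = 0.444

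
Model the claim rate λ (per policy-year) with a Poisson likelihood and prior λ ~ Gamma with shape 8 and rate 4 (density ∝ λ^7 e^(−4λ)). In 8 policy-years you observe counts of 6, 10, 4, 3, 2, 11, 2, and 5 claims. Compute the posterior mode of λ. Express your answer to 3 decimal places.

Σxᵢ = 6+10+4+3+2+11+2+5 = 43, with n = 8.
Posterior ∝ λ^7e^(−4λ) · λ^43e^(−8λ) = λ^50e^(−12λ), i.e. Gamma(shape=51, rate=12).
The mode of a Gamma(a, b) with a ≥ 1 (shape–rate) is (a−1)/b = 50/12 ≈ 4.167.

λ̂_MAP = 4.167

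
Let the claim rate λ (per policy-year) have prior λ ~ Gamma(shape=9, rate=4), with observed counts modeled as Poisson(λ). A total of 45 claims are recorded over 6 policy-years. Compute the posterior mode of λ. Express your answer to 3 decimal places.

Σxᵢ = 45, n = 6.
Posterior ∝ λ^8e^(−4λ) · λ^45e^(−6λ) = λ^53e^(−10λ), i.e. Gamma(shape=54, rate=10).
The mode of a Gamma(a, b) with a ≥ 1 (shape–rate) is (a−1)/b = 53/10 ≈ 5.300.

λ̂_MAP = 5.300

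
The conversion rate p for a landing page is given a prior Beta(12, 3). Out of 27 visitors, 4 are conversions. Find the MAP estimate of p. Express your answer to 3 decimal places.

p̂_MAP = 0.375

Prior: Beta(12, 3).
Data: 4 successes in 27 trials. The binomial likelihood contributes p^4(1−p)^23, so the posterior is Beta(12+4, 3+23) = Beta(16, 26).
For Beta(a, b) with a, b > 1 the mode is (a−1)/(a+b−2) = 15/40 ≈ 0.375.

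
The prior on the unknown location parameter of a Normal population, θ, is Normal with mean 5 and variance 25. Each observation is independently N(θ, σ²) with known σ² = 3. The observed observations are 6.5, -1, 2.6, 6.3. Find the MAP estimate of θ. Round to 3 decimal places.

θ̂_MAP = 3.641

n = 4; x̄ = (6.5 + (-1) + 2.6 + 6.3)/4 = 14.4/4 = 3.6.
For a Normal prior and Normal likelihood with known variance, the posterior is Normal; its mode equals its mean, the precision-weighted average.
Prior precision 1/σ₀² = 1/25 = 0.04; data precision n/σ² = 4/3.
θ̂ = (0.04·5 + (4/3)·3.6) / (0.04 + 4/3) = 5/(103/75) = 375/103 ≈ 3.641.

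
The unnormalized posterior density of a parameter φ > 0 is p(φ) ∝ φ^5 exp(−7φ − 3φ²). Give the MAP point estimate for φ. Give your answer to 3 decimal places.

ℓ'(φ) = 5/φ − 7 − 6φ. Setting this to zero and multiplying by φ: 6φ² + 7φ − 5 = 0.
φ = (−7 + √(7² + 4·6·5)) / (2·6) = (−7 + √169) / 12 = (−7 + 13)/12 = 1/2.
ℓ''(φ) = −5/φ² − 6 < 0, confirming a maximum.

φ̂_MAP = 0.500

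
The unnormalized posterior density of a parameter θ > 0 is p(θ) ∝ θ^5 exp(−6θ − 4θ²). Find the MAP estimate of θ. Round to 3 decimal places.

θ̂_MAP = 0.500

ℓ'(θ) = 5/θ − 6 − 8θ. Setting this to zero and multiplying by θ: 8θ² + 6θ − 5 = 0.
θ = (−6 + √(6² + 4·8·5)) / (2·8) = (−6 + √196) / 16 = (−6 + 14)/16 = 1/2.
ℓ''(θ) = −5/θ² − 8 < 0, confirming a maximum.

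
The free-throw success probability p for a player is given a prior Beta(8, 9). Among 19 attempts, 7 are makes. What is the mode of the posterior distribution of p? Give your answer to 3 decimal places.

Prior: Beta(8, 9).
Data: 7 successes in 19 trials. The binomial likelihood contributes p^7(1−p)^12, so the posterior is Beta(8+7, 9+12) = Beta(15, 21).
For Beta(a, b) with a, b > 1 the mode is (a−1)/(a+b−2) = 14/34 ≈ 0.412.

p̂_MAP = 0.412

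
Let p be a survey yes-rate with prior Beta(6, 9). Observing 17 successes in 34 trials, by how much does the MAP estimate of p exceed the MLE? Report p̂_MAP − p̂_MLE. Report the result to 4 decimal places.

Posterior is Beta(23, 26); MAP = (23−1)/(49−2) = 22/47 ≈ 0.46809.
MLE ignores the prior: p̂_MLE = k/n = 17/34 ≈ 0.50000.
Difference = 22/47 − 17/34 = -3/94 ≈ -0.0319.

MAP − MLE = -0.0319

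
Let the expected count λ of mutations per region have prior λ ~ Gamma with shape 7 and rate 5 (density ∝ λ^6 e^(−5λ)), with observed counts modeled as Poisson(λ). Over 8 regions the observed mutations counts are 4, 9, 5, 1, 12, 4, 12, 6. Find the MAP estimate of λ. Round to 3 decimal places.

λ̂_MAP = 4.538

Σxᵢ = 4+9+5+1+12+4+12+6 = 53, with n = 8.
Posterior ∝ λ^6e^(−5λ) · λ^53e^(−8λ) = λ^59e^(−13λ), i.e. Gamma(shape=60, rate=13).
The mode of a Gamma(a, b) with a ≥ 1 (shape–rate) is (a−1)/b = 59/13 ≈ 4.538.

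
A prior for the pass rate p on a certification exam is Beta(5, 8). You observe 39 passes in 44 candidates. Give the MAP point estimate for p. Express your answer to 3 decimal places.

Prior: Beta(5, 8).
Data: 39 successes in 44 trials. The binomial likelihood contributes p^39(1−p)^5, so the posterior is Beta(5+39, 8+5) = Beta(44, 13).
For Beta(a, b) with a, b > 1 the mode is (a−1)/(a+b−2) = 43/55 ≈ 0.782.

p̂_MAP = 0.782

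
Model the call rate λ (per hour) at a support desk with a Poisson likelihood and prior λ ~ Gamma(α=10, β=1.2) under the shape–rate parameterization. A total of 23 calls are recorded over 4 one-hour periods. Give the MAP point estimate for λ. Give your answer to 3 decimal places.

λ̂_MAP = 6.154

Σxᵢ = 23, n = 4.
Posterior ∝ λ^9e^(−1.2λ) · λ^23e^(−4λ) = λ^32e^(−5.2λ), i.e. Gamma(shape=33, rate=5.2).
The mode of a Gamma(a, b) with a ≥ 1 (shape–rate) is (a−1)/b = 32/5.2 ≈ 6.154.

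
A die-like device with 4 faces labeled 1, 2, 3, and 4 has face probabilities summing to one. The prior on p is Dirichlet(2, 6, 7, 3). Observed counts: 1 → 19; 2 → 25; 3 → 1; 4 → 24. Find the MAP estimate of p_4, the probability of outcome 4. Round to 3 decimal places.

MAP estimate: 0.313

The posterior is Dirichlet(αᵢ + nᵢ) = Dirichlet(21, 31, 8, 27).
For a Dirichlet(a₁,…,a_K) with all aᵢ > 1, the mode has j-th component (aⱼ − 1)/(Σaᵢ − K).
Here Σaᵢ = 87 and K = 4, so p_4 = (27 − 1)/(87 − 4) = 26/83 ≈ 0.313.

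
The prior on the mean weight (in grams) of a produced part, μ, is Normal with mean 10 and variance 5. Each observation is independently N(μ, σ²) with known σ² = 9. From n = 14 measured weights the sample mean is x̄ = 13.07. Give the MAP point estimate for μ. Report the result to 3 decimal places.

μ̂_MAP = 12.720

n = 14, x̄ = 13.07.
For a Normal prior and Normal likelihood with known variance, the posterior is Normal; its mode equals its mean, the precision-weighted average.
Prior precision 1/σ₀² = 1/5 = 0.2; data precision n/σ² = 14/9.
μ̂ = (0.2·10 + (14/9)·13.07) / (0.2 + 14/9) = (10049/450)/(79/45) = 10049/790 ≈ 12.720.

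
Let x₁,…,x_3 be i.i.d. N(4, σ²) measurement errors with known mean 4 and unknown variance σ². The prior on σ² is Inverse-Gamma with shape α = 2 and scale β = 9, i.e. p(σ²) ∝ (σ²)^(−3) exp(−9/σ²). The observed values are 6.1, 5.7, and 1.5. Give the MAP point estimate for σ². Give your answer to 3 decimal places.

σ̂²_MAP = 3.506

Sum of squared deviations about the known mean: SS = (6.1−4)² + (5.7−4)² + (1.5−4)² = 13.55.
The Normal likelihood contributes (σ²)^(−n/2) exp(−SS/(2σ²)), so the posterior is Inverse-Gamma(α + n/2, β + SS/2) = Inverse-Gamma(3.5, 15.775).
The mode of Inverse-Gamma(a, b) is b/(a+1) = 15.775/4.5 ≈ 3.506.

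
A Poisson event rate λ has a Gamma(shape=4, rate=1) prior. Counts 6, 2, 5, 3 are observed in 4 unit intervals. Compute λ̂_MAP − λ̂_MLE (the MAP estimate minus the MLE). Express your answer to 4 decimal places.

Σxᵢ = 16. Posterior is Gamma(20, 5); MAP = (20−1)/5 = 19/5 ≈ 3.80000.
MLE = x̄ = 16/4 ≈ 4.00000.
Difference = 19/5 − 16/4 = -1/5 ≈ -0.2000.

MAP − MLE = -0.2000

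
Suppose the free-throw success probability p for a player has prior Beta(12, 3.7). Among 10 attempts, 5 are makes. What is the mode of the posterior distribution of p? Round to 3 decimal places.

Prior: Beta(12, 3.7).
Data: 5 successes in 10 trials. The binomial likelihood contributes p^5(1−p)^5, so the posterior is Beta(12+5, 3.7+5) = Beta(17, 8.7).
For Beta(a, b) with a, b > 1 the mode is (a−1)/(a+b−2) = 16/23.7 ≈ 0.675.

p̂_MAP = 0.675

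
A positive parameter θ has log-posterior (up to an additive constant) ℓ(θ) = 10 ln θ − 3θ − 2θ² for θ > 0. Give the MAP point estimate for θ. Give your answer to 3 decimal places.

θ̂_MAP = 1.250

ℓ'(θ) = 10/θ − 3 − 4θ. Setting this to zero and multiplying by θ: 4θ² + 3θ − 10 = 0.
θ = (−3 + √(3² + 4·4·10)) / (2·4) = (−3 + √169) / 8 = (−3 + 13)/8 = 5/4.
ℓ''(θ) = −10/θ² − 4 < 0, confirming a maximum.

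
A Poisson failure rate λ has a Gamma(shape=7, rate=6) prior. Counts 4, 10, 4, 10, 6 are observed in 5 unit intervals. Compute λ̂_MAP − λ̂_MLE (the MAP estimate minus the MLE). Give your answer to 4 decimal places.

MAP − MLE = -3.1636

Σxᵢ = 34. Posterior is Gamma(41, 11); MAP = (41−1)/11 = 40/11 ≈ 3.63636.
MLE = x̄ = 34/5 ≈ 6.80000.
Difference = 40/11 − 34/5 = -174/55 ≈ -3.1636.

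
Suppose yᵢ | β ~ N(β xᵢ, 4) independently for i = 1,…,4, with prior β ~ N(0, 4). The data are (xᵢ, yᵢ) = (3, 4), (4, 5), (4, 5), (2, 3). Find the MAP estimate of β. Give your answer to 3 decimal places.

log p(β | y) = −Σ(yᵢ − βxᵢ)²/(2·4) − β²/(2·4) + const.
Setting the derivative to zero: Σxᵢ(yᵢ − βxᵢ)/4 − β/4 = 0, so β = Σxᵢyᵢ / (Σxᵢ² + σ²/τ²).
Σxᵢyᵢ = 3·4 + 4·5 + 4·5 + 2·3 = 58; Σxᵢ² = 45; σ²/τ² = 1.
β̂_MAP = 58 / (45 + 1) = 58/46 ≈ 1.261.

β̂_MAP = 1.261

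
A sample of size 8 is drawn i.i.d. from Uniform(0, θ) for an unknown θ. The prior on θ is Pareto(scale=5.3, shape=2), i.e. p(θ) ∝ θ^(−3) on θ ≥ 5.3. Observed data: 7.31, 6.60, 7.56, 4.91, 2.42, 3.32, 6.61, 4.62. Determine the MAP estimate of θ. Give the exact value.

The Uniform(0, θ) likelihood is θ^(−n) for θ ≥ max(xᵢ), zero otherwise. Here max(xᵢ) = 7.56.
Posterior ∝ θ^(−3) · θ^(−8) = θ^(−11) on θ ≥ max(5.3, 7.56) = 7.56.
This density is strictly decreasing in θ, so the posterior mode lies at the lower boundary of the support.

θ̂_MAP = 7.56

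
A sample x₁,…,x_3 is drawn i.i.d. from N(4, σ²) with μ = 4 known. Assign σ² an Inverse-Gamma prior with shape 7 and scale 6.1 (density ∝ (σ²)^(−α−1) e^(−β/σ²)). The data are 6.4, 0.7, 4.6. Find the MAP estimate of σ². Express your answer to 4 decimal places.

σ̂²_MAP = 1.5374

Sum of squared deviations about the known mean: SS = (6.4−4)² + (0.7−4)² + (4.6−4)² = 17.01.
The Normal likelihood contributes (σ²)^(−n/2) exp(−SS/(2σ²)), so the posterior is Inverse-Gamma(α + n/2, β + SS/2) = Inverse-Gamma(8.5, 14.605).
The mode of Inverse-Gamma(a, b) is b/(a+1) = 14.605/9.5 ≈ 1.5374.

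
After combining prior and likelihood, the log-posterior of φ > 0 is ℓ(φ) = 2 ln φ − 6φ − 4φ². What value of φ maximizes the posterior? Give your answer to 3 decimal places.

φ̂_MAP = 0.250

ℓ'(φ) = 2/φ − 6 − 8φ. Setting this to zero and multiplying by φ: 8φ² + 6φ − 2 = 0.
φ = (−6 + √(6² + 4·8·2)) / (2·8) = (−6 + √100) / 16 = (−6 + 10)/16 = 1/4.
ℓ''(φ) = −2/φ² − 8 < 0, confirming a maximum.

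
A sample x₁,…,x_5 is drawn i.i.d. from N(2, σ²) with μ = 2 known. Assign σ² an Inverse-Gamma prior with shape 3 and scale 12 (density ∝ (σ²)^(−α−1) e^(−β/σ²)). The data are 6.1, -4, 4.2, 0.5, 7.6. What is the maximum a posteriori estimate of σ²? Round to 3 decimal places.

Sum of squared deviations about the known mean: SS = (6.1−2)² + (-4−2)² + (4.2−2)² + (0.5−2)² + (7.6−2)² = 91.26.
The Normal likelihood contributes (σ²)^(−n/2) exp(−SS/(2σ²)), so the posterior is Inverse-Gamma(α + n/2, β + SS/2) = Inverse-Gamma(5.5, 57.63).
The mode of Inverse-Gamma(a, b) is b/(a+1) = 57.63/6.5 ≈ 8.866.

σ̂²_MAP = 8.866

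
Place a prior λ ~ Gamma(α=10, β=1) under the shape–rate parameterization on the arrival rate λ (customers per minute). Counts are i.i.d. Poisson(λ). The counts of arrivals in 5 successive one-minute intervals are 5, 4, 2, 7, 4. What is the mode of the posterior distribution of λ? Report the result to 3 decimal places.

λ̂_MAP = 5.167

Σxᵢ = 5+4+2+7+4 = 22, with n = 5.
Posterior ∝ λ^9e^(−1λ) · λ^22e^(−5λ) = λ^31e^(−6λ), i.e. Gamma(shape=32, rate=6).
The mode of a Gamma(a, b) with a ≥ 1 (shape–rate) is (a−1)/b = 31/6 ≈ 5.167.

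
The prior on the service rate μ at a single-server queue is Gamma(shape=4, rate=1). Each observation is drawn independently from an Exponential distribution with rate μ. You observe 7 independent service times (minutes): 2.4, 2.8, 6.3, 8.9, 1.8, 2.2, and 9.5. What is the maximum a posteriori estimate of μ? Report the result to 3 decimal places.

The Exponential(rate=μ) likelihood is ∝ μ^n e^(−μΣtᵢ). Here n = 7 and Σtᵢ = 2.4 + 2.8 + 6.3 + 8.9 + 1.8 + 2.2 + 9.5 = 33.9.
Posterior ∝ μ^3e^(−1μ) · μ^7e^(−33.9μ) = μ^10e^(−34.9μ), i.e. Gamma(11, 34.9).
Mode = (a−1)/b = 10/34.9 ≈ 0.287.

μ̂_MAP = 0.287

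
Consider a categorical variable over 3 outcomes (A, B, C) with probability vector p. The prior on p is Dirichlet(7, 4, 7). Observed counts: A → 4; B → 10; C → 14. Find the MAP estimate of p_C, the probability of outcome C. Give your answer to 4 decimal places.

The posterior is Dirichlet(αᵢ + nᵢ) = Dirichlet(11, 14, 21).
For a Dirichlet(a₁,…,a_K) with all aᵢ > 1, the mode has j-th component (aⱼ − 1)/(Σaᵢ − K).
Here Σaᵢ = 46 and K = 3, so p_C = (21 − 1)/(46 − 3) = 20/43 ≈ 0.4651.

MAP estimate of p_C = 0.4651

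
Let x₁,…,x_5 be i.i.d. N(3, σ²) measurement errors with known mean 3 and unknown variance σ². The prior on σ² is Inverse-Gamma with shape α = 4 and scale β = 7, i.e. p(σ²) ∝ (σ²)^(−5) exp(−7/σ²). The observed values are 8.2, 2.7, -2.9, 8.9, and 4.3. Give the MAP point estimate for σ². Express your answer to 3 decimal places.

σ̂²_MAP = 7.496

Sum of squared deviations about the known mean: SS = (8.2−3)² + (2.7−3)² + (-2.9−3)² + (8.9−3)² + (4.3−3)² = 98.44.
The Normal likelihood contributes (σ²)^(−n/2) exp(−SS/(2σ²)), so the posterior is Inverse-Gamma(α + n/2, β + SS/2) = Inverse-Gamma(6.5, 56.22).
The mode of Inverse-Gamma(a, b) is b/(a+1) = 56.22/7.5 ≈ 7.496.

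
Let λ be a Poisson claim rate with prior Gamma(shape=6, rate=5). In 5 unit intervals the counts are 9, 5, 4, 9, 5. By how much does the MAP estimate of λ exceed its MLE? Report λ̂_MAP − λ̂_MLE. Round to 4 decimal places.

MAP − MLE = -2.7000

Σxᵢ = 32. Posterior is Gamma(38, 10); MAP = (38−1)/10 = 37/10 ≈ 3.70000.
MLE = x̄ = 32/5 ≈ 6.40000.
Difference = 37/10 − 32/5 = -27/10 ≈ -2.7000.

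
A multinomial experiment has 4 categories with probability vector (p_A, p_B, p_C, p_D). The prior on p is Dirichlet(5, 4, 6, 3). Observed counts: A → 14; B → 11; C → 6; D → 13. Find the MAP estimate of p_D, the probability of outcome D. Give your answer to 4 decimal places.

The posterior is Dirichlet(αᵢ + nᵢ) = Dirichlet(19, 15, 12, 16).
For a Dirichlet(a₁,…,a_K) with all aᵢ > 1, the mode has j-th component (aⱼ − 1)/(Σaᵢ − K).
Here Σaᵢ = 62 and K = 4, so p_D = (16 − 1)/(62 − 4) = 15/58 ≈ 0.2586.

MAP estimate of p_D = 0.2586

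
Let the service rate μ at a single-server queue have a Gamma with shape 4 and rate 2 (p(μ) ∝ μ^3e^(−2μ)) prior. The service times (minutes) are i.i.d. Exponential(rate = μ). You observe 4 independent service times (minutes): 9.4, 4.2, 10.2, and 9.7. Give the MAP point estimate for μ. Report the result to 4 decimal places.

μ̂_MAP = 0.1972

The Exponential(rate=μ) likelihood is ∝ μ^n e^(−μΣtᵢ). Here n = 4 and Σtᵢ = 9.4 + 4.2 + 10.2 + 9.7 = 33.5.
Posterior ∝ μ^3e^(−2μ) · μ^4e^(−33.5μ) = μ^7e^(−35.5μ), i.e. Gamma(8, 35.5).
Mode = (a−1)/b = 7/35.5 ≈ 0.1972.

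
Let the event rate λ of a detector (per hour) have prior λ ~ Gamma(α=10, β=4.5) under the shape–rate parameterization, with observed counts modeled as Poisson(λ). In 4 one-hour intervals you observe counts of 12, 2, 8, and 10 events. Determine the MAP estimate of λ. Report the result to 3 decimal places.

λ̂_MAP = 4.824

Σxᵢ = 12+2+8+10 = 32, with n = 4.
Posterior ∝ λ^9e^(−4.5λ) · λ^32e^(−4λ) = λ^41e^(−8.5λ), i.e. Gamma(shape=42, rate=8.5).
The mode of a Gamma(a, b) with a ≥ 1 (shape–rate) is (a−1)/b = 41/8.5 ≈ 4.824.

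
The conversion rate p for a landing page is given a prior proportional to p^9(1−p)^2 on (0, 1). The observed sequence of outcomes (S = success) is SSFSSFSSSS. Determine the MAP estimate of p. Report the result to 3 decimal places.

The prior density ∝ p^9(1−p)^2 is the kernel of Beta(10, 3).
Data: 8 successes in 10 trials (from the sequence). The binomial likelihood contributes p^8(1−p)^2, so the posterior is Beta(10+8, 3+2) = Beta(18, 5).
For Beta(a, b) with a, b > 1 the mode is (a−1)/(a+b−2) = 17/21 ≈ 0.810.

p̂_MAP = 0.810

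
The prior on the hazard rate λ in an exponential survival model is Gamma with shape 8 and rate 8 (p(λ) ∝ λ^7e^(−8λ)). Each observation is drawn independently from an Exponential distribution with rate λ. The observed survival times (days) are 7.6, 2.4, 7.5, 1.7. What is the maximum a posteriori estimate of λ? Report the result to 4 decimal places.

λ̂_MAP = 0.4044

The Exponential(rate=λ) likelihood is ∝ λ^n e^(−λΣtᵢ). Here n = 4 and Σtᵢ = 7.6 + 2.4 + 7.5 + 1.7 = 19.2.
Posterior ∝ λ^7e^(−8λ) · λ^4e^(−19.2λ) = λ^11e^(−27.2λ), i.e. Gamma(12, 27.2).
Mode = (a−1)/b = 11/27.2 ≈ 0.4044.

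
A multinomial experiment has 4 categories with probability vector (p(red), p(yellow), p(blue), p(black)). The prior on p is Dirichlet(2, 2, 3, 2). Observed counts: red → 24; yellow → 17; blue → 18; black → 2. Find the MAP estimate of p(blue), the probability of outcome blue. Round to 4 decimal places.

MAP estimate of p(blue) = 0.3030

The posterior is Dirichlet(αᵢ + nᵢ) = Dirichlet(26, 19, 21, 4).
For a Dirichlet(a₁,…,a_K) with all aᵢ > 1, the mode has j-th component (aⱼ − 1)/(Σaᵢ − K).
Here Σaᵢ = 70 and K = 4, so p(blue) = (21 − 1)/(70 − 4) = 20/66 ≈ 0.3030.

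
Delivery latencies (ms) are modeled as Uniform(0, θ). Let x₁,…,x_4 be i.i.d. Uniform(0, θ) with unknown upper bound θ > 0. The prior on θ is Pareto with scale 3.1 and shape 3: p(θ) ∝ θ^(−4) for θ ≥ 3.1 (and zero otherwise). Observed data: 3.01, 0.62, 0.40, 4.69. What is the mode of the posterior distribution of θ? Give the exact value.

The Uniform(0, θ) likelihood is θ^(−n) for θ ≥ max(xᵢ), zero otherwise. Here max(xᵢ) = 4.69.
Posterior ∝ θ^(−4) · θ^(−4) = θ^(−8) on θ ≥ max(3.1, 4.69) = 4.69.
This density is strictly decreasing in θ, so the posterior mode lies at the lower boundary of the support.

θ̂_MAP = 4.69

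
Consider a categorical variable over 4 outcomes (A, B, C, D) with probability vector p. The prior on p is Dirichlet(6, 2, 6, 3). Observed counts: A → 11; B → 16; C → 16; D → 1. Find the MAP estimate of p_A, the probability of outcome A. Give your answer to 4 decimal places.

MAP estimate of p_A = 0.2807

The posterior is Dirichlet(αᵢ + nᵢ) = Dirichlet(17, 18, 22, 4).
For a Dirichlet(a₁,…,a_K) with all aᵢ > 1, the mode has j-th component (aⱼ − 1)/(Σaᵢ − K).
Here Σaᵢ = 61 and K = 4, so p_A = (17 − 1)/(61 − 4) = 16/57 ≈ 0.2807.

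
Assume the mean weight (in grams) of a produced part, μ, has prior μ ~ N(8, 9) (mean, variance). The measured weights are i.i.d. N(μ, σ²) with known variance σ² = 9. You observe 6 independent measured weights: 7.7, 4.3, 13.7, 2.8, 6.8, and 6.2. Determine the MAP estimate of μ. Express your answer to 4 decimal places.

μ̂_MAP = 7.0714

n = 6; x̄ = (7.7 + 4.3 + 13.7 + 2.8 + 6.8 + 6.2)/6 = 41.5/6 = 83/12 ≈ 6.9167.
For a Normal prior and Normal likelihood with known variance, the posterior is Normal; its mode equals its mean, the precision-weighted average.
Prior precision 1/σ₀² = 1/9; data precision n/σ² = 6/9 = 2/3.
μ̂ = ((1/9)·8 + (2/3)·(83/12)) / (1/9 + 2/3) = 5.5/(7/9) = 99/14 ≈ 7.0714.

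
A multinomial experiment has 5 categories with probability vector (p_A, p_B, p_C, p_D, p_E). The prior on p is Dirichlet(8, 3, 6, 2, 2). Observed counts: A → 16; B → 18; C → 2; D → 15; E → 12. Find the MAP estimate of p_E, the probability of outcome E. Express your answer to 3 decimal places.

MAP estimate of p_E = 0.165

The posterior is Dirichlet(αᵢ + nᵢ) = Dirichlet(24, 21, 8, 17, 14).
For a Dirichlet(a₁,…,a_K) with all aᵢ > 1, the mode has j-th component (aⱼ − 1)/(Σaᵢ − K).
Here Σaᵢ = 84 and K = 5, so p_E = (14 − 1)/(84 − 5) = 13/79 ≈ 0.165.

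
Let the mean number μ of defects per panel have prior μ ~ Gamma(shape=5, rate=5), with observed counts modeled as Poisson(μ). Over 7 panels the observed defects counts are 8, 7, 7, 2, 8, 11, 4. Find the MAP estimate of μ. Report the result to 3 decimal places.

μ̂_MAP = 4.250

Σxᵢ = 8+7+7+2+8+11+4 = 47, with n = 7.
Posterior ∝ μ^4e^(−5μ) · μ^47e^(−7μ) = μ^51e^(−12μ), i.e. Gamma(shape=52, rate=12).
The mode of a Gamma(a, b) with a ≥ 1 (shape–rate) is (a−1)/b = 51/12 ≈ 4.250.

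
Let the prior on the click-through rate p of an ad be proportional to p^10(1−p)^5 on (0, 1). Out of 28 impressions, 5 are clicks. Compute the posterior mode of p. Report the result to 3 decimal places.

The prior density ∝ p^10(1−p)^5 is the kernel of Beta(11, 6).
Data: 5 successes in 28 trials. The binomial likelihood contributes p^5(1−p)^23, so the posterior is Beta(11+5, 6+23) = Beta(16, 29).
For Beta(a, b) with a, b > 1 the mode is (a−1)/(a+b−2) = 15/43 ≈ 0.349.

p̂_MAP = 0.349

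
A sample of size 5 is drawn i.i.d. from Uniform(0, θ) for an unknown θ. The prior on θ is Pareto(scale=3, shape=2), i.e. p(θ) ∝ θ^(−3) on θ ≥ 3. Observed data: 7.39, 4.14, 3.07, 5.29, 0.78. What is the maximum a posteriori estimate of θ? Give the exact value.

The Uniform(0, θ) likelihood is θ^(−n) for θ ≥ max(xᵢ), zero otherwise. Here max(xᵢ) = 7.39.
Posterior ∝ θ^(−3) · θ^(−5) = θ^(−8) on θ ≥ max(3, 7.39) = 7.39.
This density is strictly decreasing in θ, so the posterior mode lies at the lower boundary of the support.

θ̂_MAP = 7.39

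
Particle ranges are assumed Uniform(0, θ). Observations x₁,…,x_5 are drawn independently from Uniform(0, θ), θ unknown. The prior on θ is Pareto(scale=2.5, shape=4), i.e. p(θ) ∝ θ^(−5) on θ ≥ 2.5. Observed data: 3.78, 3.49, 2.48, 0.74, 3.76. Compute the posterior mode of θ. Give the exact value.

θ̂_MAP = 3.78

The Uniform(0, θ) likelihood is θ^(−n) for θ ≥ max(xᵢ), zero otherwise. Here max(xᵢ) = 3.78.
Posterior ∝ θ^(−5) · θ^(−5) = θ^(−10) on θ ≥ max(2.5, 3.78) = 3.78.
This density is strictly decreasing in θ, so the posterior mode lies at the lower boundary of the support.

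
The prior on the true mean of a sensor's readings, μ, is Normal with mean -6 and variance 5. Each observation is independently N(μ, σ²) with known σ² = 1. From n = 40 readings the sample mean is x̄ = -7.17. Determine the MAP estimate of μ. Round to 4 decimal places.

μ̂_MAP = -7.1642

n = 40, x̄ = -7.17.
For a Normal prior and Normal likelihood with known variance, the posterior is Normal; its mode equals its mean, the precision-weighted average.
Prior precision 1/σ₀² = 1/5 = 0.2; data precision n/σ² = 40/1 = 40.
μ̂ = (0.2·(-6) + 40·(-7.17)) / (0.2 + 40) = (-288)/40.2 = -480/67 ≈ -7.1642.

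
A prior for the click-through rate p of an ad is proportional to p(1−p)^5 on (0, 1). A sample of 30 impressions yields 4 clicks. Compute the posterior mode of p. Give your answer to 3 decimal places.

The prior density ∝ p(1−p)^5 is the kernel of Beta(2, 6).
Data: 4 successes in 30 trials. The binomial likelihood contributes p^4(1−p)^26, so the posterior is Beta(2+4, 6+26) = Beta(6, 32).
For Beta(a, b) with a, b > 1 the mode is (a−1)/(a+b−2) = 5/36 ≈ 0.139.

p̂_MAP = 0.139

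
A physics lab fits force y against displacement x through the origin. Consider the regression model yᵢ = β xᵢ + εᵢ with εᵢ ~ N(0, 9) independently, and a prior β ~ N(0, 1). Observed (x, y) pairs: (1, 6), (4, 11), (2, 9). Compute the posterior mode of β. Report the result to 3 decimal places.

log p(β | y) = −Σ(yᵢ − βxᵢ)²/(2·9) − β²/(2·1) + const.
Setting the derivative to zero: Σxᵢ(yᵢ − βxᵢ)/9 − β/1 = 0, so β = Σxᵢyᵢ / (Σxᵢ² + σ²/τ²).
Σxᵢyᵢ = 1·6 + 4·11 + 2·9 = 68; Σxᵢ² = 21; σ²/τ² = 9.
β̂_MAP = 68 / (21 + 9) = 68/30 ≈ 2.267.

β̂_MAP = 2.267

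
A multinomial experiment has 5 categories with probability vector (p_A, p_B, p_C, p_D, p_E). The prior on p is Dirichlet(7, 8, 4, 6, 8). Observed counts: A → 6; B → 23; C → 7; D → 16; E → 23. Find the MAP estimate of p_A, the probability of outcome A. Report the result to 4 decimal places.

The posterior is Dirichlet(αᵢ + nᵢ) = Dirichlet(13, 31, 11, 22, 31).
For a Dirichlet(a₁,…,a_K) with all aᵢ > 1, the mode has j-th component (aⱼ − 1)/(Σaᵢ − K).
Here Σaᵢ = 108 and K = 5, so p_A = (13 − 1)/(108 − 5) = 12/103 ≈ 0.1165.

MAP estimate of p_A = 0.1165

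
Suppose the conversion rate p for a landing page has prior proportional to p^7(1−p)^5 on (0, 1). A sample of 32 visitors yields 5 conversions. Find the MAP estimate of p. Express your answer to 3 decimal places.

The prior density ∝ p^7(1−p)^5 is the kernel of Beta(8, 6).
Data: 5 successes in 32 trials. The binomial likelihood contributes p^5(1−p)^27, so the posterior is Beta(8+5, 6+27) = Beta(13, 33).
For Beta(a, b) with a, b > 1 the mode is (a−1)/(a+b−2) = 12/44 ≈ 0.273.

p̂_MAP = 0.273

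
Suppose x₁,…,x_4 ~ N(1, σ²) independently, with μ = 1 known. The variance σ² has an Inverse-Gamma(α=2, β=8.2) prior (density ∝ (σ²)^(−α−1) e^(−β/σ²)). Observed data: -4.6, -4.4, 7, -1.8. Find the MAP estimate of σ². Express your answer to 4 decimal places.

σ̂²_MAP = 12.0760

Sum of squared deviations about the known mean: SS = (-4.6−1)² + (-4.4−1)² + (7−1)² + (-1.8−1)² = 104.36.
The Normal likelihood contributes (σ²)^(−n/2) exp(−SS/(2σ²)), so the posterior is Inverse-Gamma(α + n/2, β + SS/2) = Inverse-Gamma(4, 60.38).
The mode of Inverse-Gamma(a, b) is b/(a+1) = 60.38/5 ≈ 12.0760.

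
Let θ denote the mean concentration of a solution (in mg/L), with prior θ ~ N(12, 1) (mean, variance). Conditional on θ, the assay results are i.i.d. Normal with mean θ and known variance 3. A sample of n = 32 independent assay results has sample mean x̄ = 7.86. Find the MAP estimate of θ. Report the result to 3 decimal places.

n = 32, x̄ = 7.86.
For a Normal prior and Normal likelihood with known variance, the posterior is Normal; its mode equals its mean, the precision-weighted average.
Prior precision 1/σ₀² = 1/1 = 1; data precision n/σ² = 32/3.
θ̂ = (1·12 + (32/3)·7.86) / (1 + 32/3) = 95.84/(35/3) = 7188/875 ≈ 8.215.

θ̂_MAP = 8.215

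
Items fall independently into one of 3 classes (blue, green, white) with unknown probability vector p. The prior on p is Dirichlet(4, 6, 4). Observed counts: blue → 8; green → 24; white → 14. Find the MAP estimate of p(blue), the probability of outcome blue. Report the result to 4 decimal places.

MAP estimate of p(blue) = 0.1930

The posterior is Dirichlet(αᵢ + nᵢ) = Dirichlet(12, 30, 18).
For a Dirichlet(a₁,…,a_K) with all aᵢ > 1, the mode has j-th component (aⱼ − 1)/(Σaᵢ − K).
Here Σaᵢ = 60 and K = 3, so p(blue) = (12 − 1)/(60 − 3) = 11/57 ≈ 0.1930.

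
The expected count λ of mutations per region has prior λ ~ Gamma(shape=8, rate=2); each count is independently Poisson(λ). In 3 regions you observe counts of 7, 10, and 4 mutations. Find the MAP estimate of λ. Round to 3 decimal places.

λ̂_MAP = 5.600

Σxᵢ = 7+10+4 = 21, with n = 3.
Posterior ∝ λ^7e^(−2λ) · λ^21e^(−3λ) = λ^28e^(−5λ), i.e. Gamma(shape=29, rate=5).
The mode of a Gamma(a, b) with a ≥ 1 (shape–rate) is (a−1)/b = 28/5 ≈ 5.600.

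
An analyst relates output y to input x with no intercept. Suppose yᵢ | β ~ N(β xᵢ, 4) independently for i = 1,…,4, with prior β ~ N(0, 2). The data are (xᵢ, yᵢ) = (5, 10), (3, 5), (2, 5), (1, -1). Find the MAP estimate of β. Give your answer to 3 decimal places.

β̂_MAP = 1.805

log p(β | y) = −Σ(yᵢ − βxᵢ)²/(2·4) − β²/(2·2) + const.
Setting the derivative to zero: Σxᵢ(yᵢ − βxᵢ)/4 − β/2 = 0, so β = Σxᵢyᵢ / (Σxᵢ² + σ²/τ²).
Σxᵢyᵢ = 5·10 + 3·5 + 2·5 + 1·(-1) = 74; Σxᵢ² = 39; σ²/τ² = 2.
β̂_MAP = 74 / (39 + 2) = 74/41 ≈ 1.805.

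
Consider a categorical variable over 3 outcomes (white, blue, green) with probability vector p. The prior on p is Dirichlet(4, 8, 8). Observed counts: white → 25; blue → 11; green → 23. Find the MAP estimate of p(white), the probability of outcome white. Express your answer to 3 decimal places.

MAP estimate of p(white) = 0.368

The posterior is Dirichlet(αᵢ + nᵢ) = Dirichlet(29, 19, 31).
For a Dirichlet(a₁,…,a_K) with all aᵢ > 1, the mode has j-th component (aⱼ − 1)/(Σaᵢ − K).
Here Σaᵢ = 79 and K = 3, so p(white) = (29 − 1)/(79 − 3) = 28/76 ≈ 0.368.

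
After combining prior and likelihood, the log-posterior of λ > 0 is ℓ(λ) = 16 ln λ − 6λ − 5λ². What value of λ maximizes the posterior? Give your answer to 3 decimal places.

ℓ'(λ) = 16/λ − 6 − 10λ. Setting this to zero and multiplying by λ: 10λ² + 6λ − 16 = 0.
λ = (−6 + √(6² + 4·10·16)) / (2·10) = (−6 + √676) / 20 = (−6 + 26)/20 = 1.
ℓ''(λ) = −16/λ² − 10 < 0, confirming a maximum.

λ̂_MAP = 1.000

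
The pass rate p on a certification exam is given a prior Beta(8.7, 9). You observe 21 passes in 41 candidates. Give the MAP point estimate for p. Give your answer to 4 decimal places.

Prior: Beta(8.7, 9).
Data: 21 successes in 41 trials. The binomial likelihood contributes p^21(1−p)^20, so the posterior is Beta(8.7+21, 9+20) = Beta(29.7, 29).
For Beta(a, b) with a, b > 1 the mode is (a−1)/(a+b−2) = 28.7/56.7 ≈ 0.5062.

p̂_MAP = 0.5062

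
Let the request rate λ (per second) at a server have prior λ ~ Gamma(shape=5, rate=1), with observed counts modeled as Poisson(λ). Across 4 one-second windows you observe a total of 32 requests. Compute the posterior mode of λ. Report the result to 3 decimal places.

λ̂_MAP = 7.200

Σxᵢ = 32, n = 4.
Posterior ∝ λ^4e^(−1λ) · λ^32e^(−4λ) = λ^36e^(−5λ), i.e. Gamma(shape=37, rate=5).
The mode of a Gamma(a, b) with a ≥ 1 (shape–rate) is (a−1)/b = 36/5 ≈ 7.200.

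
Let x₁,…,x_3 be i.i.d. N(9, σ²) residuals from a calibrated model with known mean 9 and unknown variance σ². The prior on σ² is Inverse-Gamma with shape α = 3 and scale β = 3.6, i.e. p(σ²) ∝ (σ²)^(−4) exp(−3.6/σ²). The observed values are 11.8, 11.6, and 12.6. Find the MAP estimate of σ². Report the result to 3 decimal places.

Sum of squared deviations about the known mean: SS = (11.8−9)² + (11.6−9)² + (12.6−9)² = 27.56.
The Normal likelihood contributes (σ²)^(−n/2) exp(−SS/(2σ²)), so the posterior is Inverse-Gamma(α + n/2, β + SS/2) = Inverse-Gamma(4.5, 17.38).
The mode of Inverse-Gamma(a, b) is b/(a+1) = 17.38/5.5 ≈ 3.160.

σ̂²_MAP = 3.160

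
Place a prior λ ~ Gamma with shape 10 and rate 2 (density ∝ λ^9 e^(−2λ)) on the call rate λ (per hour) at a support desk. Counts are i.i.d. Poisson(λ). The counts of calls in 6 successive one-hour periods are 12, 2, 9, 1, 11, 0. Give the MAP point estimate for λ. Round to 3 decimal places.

Σxᵢ = 12+2+9+1+11+0 = 35, with n = 6.
Posterior ∝ λ^9e^(−2λ) · λ^35e^(−6λ) = λ^44e^(−8λ), i.e. Gamma(shape=45, rate=8).
The mode of a Gamma(a, b) with a ≥ 1 (shape–rate) is (a−1)/b = 44/8 ≈ 5.500.

λ̂_MAP = 5.500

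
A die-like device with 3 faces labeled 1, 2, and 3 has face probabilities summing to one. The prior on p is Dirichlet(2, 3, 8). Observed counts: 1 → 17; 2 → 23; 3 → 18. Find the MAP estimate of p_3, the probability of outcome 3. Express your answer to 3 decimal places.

MAP estimate: 0.368

The posterior is Dirichlet(αᵢ + nᵢ) = Dirichlet(19, 26, 26).
For a Dirichlet(a₁,…,a_K) with all aᵢ > 1, the mode has j-th component (aⱼ − 1)/(Σaᵢ − K).
Here Σaᵢ = 71 and K = 3, so p_3 = (26 − 1)/(71 − 3) = 25/68 ≈ 0.368.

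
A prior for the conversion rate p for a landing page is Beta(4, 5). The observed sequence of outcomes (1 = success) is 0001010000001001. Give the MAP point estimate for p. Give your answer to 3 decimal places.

Prior: Beta(4, 5).
Data: 4 successes in 16 trials (from the sequence). The binomial likelihood contributes p^4(1−p)^12, so the posterior is Beta(4+4, 5+12) = Beta(8, 17).
For Beta(a, b) with a, b > 1 the mode is (a−1)/(a+b−2) = 7/23 ≈ 0.304.

p̂_MAP = 0.304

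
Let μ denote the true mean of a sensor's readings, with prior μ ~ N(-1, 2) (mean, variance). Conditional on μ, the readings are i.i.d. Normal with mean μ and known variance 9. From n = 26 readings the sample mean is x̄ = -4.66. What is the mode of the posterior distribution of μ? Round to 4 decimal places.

n = 26, x̄ = -4.66.
For a Normal prior and Normal likelihood with known variance, the posterior is Normal; its mode equals its mean, the precision-weighted average.
Prior precision 1/σ₀² = 1/2 = 0.5; data precision n/σ² = 26/9.
μ̂ = (0.5·(-1) + (26/9)·(-4.66)) / (0.5 + 26/9) = (-6283/450)/(61/18) = -4.1200.

μ̂_MAP = -4.1200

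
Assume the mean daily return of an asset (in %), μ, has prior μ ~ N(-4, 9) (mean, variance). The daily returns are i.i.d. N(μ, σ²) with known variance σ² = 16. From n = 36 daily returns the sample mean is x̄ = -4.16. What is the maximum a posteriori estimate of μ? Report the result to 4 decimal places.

n = 36, x̄ = -4.16.
For a Normal prior and Normal likelihood with known variance, the posterior is Normal; its mode equals its mean, the precision-weighted average.
Prior precision 1/σ₀² = 1/9; data precision n/σ² = 36/16 = 2.25.
μ̂ = ((1/9)·(-4) + 2.25·(-4.16)) / (1/9 + 2.25) = (-2206/225)/(85/36) = -8824/2125 ≈ -4.1525.

μ̂_MAP = -4.1525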